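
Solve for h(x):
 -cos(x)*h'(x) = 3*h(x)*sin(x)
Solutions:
 h(x) = C1*cos(x)^3


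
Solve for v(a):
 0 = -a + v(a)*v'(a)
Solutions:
 v(a) = -sqrt(C1 + a^2)
 v(a) = sqrt(C1 + a^2)


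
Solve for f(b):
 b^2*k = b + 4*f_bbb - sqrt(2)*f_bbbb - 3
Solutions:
 f(b) = C1 + C2*b + C3*b^2 + C4*exp(2*sqrt(2)*b) + b^5*k/240 + b^4*(sqrt(2)*k - 2)/192 + b^3*(k - sqrt(2) + 12)/96


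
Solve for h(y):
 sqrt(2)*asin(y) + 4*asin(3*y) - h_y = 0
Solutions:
 h(y) = C1 + 4*y*asin(3*y) + 4*sqrt(1 - 9*y^2)/3 + sqrt(2)*(y*asin(y) + sqrt(1 - y^2))


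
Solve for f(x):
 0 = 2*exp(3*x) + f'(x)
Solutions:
 f(x) = C1 - 2*exp(3*x)/3


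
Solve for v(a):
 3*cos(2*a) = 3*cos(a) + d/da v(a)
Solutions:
 v(a) = C1 - 3*sin(a) + 3*sin(2*a)/2


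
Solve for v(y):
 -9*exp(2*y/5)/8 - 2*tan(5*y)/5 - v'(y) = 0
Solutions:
 v(y) = C1 - 45*exp(2*y/5)/16 + 2*log(cos(5*y))/25


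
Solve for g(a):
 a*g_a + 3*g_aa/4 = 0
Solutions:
 g(a) = C1 + C2*erf(sqrt(6)*a/3)


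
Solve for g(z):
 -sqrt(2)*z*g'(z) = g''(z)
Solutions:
 g(z) = C1 + C2*erf(2^(3/4)*z/2)


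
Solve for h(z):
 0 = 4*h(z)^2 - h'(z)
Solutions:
 h(z) = -1/(C1 + 4*z)


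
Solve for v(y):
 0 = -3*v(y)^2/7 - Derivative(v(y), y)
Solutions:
 v(y) = 7/(C1 + 3*y)


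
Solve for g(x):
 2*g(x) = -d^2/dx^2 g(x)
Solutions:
 g(x) = C1*sin(sqrt(2)*x) + C2*cos(sqrt(2)*x)


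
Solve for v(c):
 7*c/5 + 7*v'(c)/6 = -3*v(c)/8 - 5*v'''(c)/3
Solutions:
 v(c) = C1*exp(c*(-28*3^(2/3)*50^(1/3)/(405 + sqrt(328665))^(1/3) + 60^(1/3)*(405 + sqrt(328665))^(1/3))/120)*sin(3^(1/6)*c*(84*50^(1/3)/(405 + sqrt(328665))^(1/3) + 20^(1/3)*3^(2/3)*(405 + sqrt(328665))^(1/3))/120) + C2*exp(c*(-28*3^(2/3)*50^(1/3)/(405 + sqrt(328665))^(1/3) + 60^(1/3)*(405 + sqrt(328665))^(1/3))/120)*cos(3^(1/6)*c*(84*50^(1/3)/(405 + sqrt(328665))^(1/3) + 20^(1/3)*3^(2/3)*(405 + sqrt(328665))^(1/3))/120) + C3*exp(-c*(-28*3^(2/3)*50^(1/3)/(405 + sqrt(328665))^(1/3) + 60^(1/3)*(405 + sqrt(328665))^(1/3))/60) - 56*c/15 + 1568/135


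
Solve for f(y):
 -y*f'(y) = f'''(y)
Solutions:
 f(y) = C1 + Integral(C2*airyai(-y) + C3*airybi(-y), y)


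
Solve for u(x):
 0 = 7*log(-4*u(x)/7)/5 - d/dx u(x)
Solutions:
 -5*Integral(1/(log(-_y) - log(7) + 2*log(2)), (_y, u(x)))/7 = C1 - x


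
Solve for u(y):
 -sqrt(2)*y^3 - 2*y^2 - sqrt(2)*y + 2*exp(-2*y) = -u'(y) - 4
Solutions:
 u(y) = C1 + sqrt(2)*y^4/4 + 2*y^3/3 + sqrt(2)*y^2/2 - 4*y + exp(-2*y)


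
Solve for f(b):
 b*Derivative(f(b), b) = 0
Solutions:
 f(b) = C1


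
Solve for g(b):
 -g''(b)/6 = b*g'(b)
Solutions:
 g(b) = C1 + C2*erf(sqrt(3)*b)


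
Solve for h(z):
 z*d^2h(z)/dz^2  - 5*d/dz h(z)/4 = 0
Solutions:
 h(z) = C1 + C2*z^(9/4)


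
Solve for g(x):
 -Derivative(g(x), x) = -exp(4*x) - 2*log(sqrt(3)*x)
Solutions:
 g(x) = C1 + 2*x*log(x) + x*(-2 + log(3)) + exp(4*x)/4


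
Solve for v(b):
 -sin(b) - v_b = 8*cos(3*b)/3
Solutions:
 v(b) = C1 - 8*sin(3*b)/9 + cos(b)


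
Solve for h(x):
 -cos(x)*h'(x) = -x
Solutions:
 h(x) = C1 + Integral(x/cos(x), x)


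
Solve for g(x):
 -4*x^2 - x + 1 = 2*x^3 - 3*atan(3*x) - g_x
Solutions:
 g(x) = C1 + x^4/2 + 4*x^3/3 + x^2/2 - 3*x*atan(3*x) - x + log(9*x^2 + 1)/2


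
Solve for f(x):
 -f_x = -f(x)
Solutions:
 f(x) = C1*exp(x)


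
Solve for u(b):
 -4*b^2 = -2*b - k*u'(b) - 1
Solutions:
 u(b) = C1 + 4*b^3/(3*k) - b^2/k - b/k


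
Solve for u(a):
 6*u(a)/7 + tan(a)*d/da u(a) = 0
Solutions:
 u(a) = C1/sin(a)^(6/7)


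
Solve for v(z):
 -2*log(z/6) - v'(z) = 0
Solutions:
 v(z) = C1 - 2*z*log(z) + 2*z + z*log(36)


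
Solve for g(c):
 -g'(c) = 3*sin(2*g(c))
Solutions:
 g(c) = pi - acos((-C1 - exp(12*c))/(C1 - exp(12*c)))/2
 g(c) = acos((-C1 - exp(12*c))/(C1 - exp(12*c)))/2


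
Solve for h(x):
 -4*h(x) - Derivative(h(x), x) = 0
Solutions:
 h(x) = C1*exp(-4*x)


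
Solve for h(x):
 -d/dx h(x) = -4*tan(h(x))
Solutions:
 h(x) = pi - asin(C1*exp(4*x))
 h(x) = asin(C1*exp(4*x))


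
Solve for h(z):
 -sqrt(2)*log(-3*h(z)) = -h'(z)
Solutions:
 -sqrt(2)*Integral(1/(log(-_y) + log(3)), (_y, h(z)))/2 = C1 - z


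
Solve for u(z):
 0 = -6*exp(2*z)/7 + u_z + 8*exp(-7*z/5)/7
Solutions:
 u(z) = C1 + 3*exp(2*z)/7 + 40*exp(-7*z/5)/49


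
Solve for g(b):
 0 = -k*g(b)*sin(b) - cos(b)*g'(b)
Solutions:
 g(b) = C1*exp(k*log(cos(b)))


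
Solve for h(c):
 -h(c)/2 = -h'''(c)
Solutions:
 h(c) = C3*exp(2^(2/3)*c/2) + (C1*sin(2^(2/3)*sqrt(3)*c/4) + C2*cos(2^(2/3)*sqrt(3)*c/4))*exp(-2^(2/3)*c/4)


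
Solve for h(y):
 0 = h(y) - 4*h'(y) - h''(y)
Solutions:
 h(y) = C1*exp(y*(-2 + sqrt(5))) + C2*exp(-y*(2 + sqrt(5)))


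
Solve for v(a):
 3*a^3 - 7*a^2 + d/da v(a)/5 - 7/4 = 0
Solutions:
 v(a) = C1 - 15*a^4/4 + 35*a^3/3 + 35*a/4


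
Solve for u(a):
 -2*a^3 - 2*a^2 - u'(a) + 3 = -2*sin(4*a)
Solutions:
 u(a) = C1 - a^4/2 - 2*a^3/3 + 3*a - cos(4*a)/2


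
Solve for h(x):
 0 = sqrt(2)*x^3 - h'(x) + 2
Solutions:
 h(x) = C1 + sqrt(2)*x^4/4 + 2*x


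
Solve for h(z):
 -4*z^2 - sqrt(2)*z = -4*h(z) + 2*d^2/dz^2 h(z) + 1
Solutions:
 h(z) = C1*exp(-sqrt(2)*z) + C2*exp(sqrt(2)*z) + z^2 + sqrt(2)*z/4 + 5/4


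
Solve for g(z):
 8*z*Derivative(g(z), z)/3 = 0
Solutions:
 g(z) = C1


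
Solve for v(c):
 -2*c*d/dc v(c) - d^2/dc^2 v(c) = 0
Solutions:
 v(c) = C1 + C2*erf(c)


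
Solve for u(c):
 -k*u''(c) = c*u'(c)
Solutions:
 u(c) = C1 + C2*sqrt(k)*erf(sqrt(2)*c*sqrt(1/k)/2)


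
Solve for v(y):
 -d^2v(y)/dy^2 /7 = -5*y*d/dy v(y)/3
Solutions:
 v(y) = C1 + C2*erfi(sqrt(210)*y/6)


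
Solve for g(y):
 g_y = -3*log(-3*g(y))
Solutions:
 Integral(1/(log(-_y) + log(3)), (_y, g(y)))/3 = C1 - y


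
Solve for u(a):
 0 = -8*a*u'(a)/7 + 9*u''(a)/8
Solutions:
 u(a) = C1 + C2*erfi(4*sqrt(14)*a/21)


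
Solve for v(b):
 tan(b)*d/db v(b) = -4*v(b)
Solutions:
 v(b) = C1/sin(b)^4


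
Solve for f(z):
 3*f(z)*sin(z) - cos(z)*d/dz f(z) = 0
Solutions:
 f(z) = C1/cos(z)^3


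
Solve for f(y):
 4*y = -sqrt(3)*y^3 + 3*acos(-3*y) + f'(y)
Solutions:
 f(y) = C1 + sqrt(3)*y^4/4 + 2*y^2 - 3*y*acos(-3*y) - sqrt(1 - 9*y^2)


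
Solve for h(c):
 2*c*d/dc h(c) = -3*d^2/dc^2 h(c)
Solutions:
 h(c) = C1 + C2*erf(sqrt(3)*c/3)


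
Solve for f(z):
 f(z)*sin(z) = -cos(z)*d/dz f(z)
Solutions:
 f(z) = C1*cos(z)


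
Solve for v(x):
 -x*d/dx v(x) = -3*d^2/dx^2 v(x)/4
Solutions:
 v(x) = C1 + C2*erfi(sqrt(6)*x/3)


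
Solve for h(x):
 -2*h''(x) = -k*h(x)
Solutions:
 h(x) = C1*exp(-sqrt(2)*sqrt(k)*x/2) + C2*exp(sqrt(2)*sqrt(k)*x/2)


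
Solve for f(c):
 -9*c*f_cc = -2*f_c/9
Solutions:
 f(c) = C1 + C2*c^(83/81)


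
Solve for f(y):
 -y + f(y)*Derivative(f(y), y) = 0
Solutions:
 f(y) = -sqrt(C1 + y^2)
 f(y) = sqrt(C1 + y^2)


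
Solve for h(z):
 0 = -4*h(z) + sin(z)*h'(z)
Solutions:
 h(z) = C1*(cos(z)^2 - 2*cos(z) + 1)/(cos(z)^2 + 2*cos(z) + 1)


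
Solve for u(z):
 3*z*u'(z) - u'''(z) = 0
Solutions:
 u(z) = C1 + Integral(C2*airyai(3^(1/3)*z) + C3*airybi(3^(1/3)*z), z)


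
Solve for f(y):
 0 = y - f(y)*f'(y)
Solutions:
 f(y) = -sqrt(C1 + y^2)
 f(y) = sqrt(C1 + y^2)


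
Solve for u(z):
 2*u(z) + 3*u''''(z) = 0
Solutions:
 u(z) = (C1*sin(6^(3/4)*z/6) + C2*cos(6^(3/4)*z/6))*exp(-6^(3/4)*z/6) + (C3*sin(6^(3/4)*z/6) + C4*cos(6^(3/4)*z/6))*exp(6^(3/4)*z/6)


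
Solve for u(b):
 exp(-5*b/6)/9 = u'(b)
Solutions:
 u(b) = C1 - 2*exp(-5*b/6)/15


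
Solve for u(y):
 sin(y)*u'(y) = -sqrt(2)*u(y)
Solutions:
 u(y) = C1*(cos(y) + 1)^(sqrt(2)/2)/(cos(y) - 1)^(sqrt(2)/2)


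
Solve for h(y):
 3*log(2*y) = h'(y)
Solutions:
 h(y) = C1 + 3*y*log(y) - 3*y + y*log(8)


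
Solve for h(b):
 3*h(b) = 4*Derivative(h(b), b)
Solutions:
 h(b) = C1*exp(3*b/4)


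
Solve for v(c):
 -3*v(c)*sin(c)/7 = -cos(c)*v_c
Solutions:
 v(c) = C1/cos(c)^(3/7)


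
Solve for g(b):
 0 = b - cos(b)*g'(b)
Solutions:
 g(b) = C1 + Integral(b/cos(b), b)


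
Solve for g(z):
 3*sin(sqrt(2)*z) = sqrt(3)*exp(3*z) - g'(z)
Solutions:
 g(z) = C1 + sqrt(3)*exp(3*z)/3 + 3*sqrt(2)*cos(sqrt(2)*z)/2


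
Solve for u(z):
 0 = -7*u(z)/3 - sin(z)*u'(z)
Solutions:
 u(z) = C1*(cos(z) + 1)^(7/6)/(cos(z) - 1)^(7/6)


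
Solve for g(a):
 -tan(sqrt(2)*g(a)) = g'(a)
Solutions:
 g(a) = sqrt(2)*(pi - asin(C1*exp(-sqrt(2)*a)))/2
 g(a) = sqrt(2)*asin(C1*exp(-sqrt(2)*a))/2


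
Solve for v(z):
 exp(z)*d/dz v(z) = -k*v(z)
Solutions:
 v(z) = C1*exp(k*exp(-z))


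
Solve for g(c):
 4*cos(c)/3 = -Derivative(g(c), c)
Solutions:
 g(c) = C1 - 4*sin(c)/3


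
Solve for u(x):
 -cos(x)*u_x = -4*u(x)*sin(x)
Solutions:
 u(x) = C1/cos(x)^4


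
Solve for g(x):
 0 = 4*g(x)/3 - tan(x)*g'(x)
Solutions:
 g(x) = C1*sin(x)^(4/3)


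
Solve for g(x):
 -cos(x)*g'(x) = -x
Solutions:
 g(x) = C1 + Integral(x/cos(x), x)


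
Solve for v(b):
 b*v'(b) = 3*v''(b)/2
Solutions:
 v(b) = C1 + C2*erfi(sqrt(3)*b/3)


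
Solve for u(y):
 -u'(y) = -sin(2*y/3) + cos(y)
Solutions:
 u(y) = C1 - sin(y) - 3*cos(2*y/3)/2


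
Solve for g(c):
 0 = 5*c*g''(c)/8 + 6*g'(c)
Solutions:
 g(c) = C1 + C2/c^(43/5)


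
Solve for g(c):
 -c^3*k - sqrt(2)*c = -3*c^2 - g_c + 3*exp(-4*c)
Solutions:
 g(c) = C1 + c^4*k/4 - c^3 + sqrt(2)*c^2/2 - 3*exp(-4*c)/4


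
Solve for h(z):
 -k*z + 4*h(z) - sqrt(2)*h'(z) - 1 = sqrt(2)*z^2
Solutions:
 h(z) = C1*exp(2*sqrt(2)*z) + k*z/4 + sqrt(2)*k/16 + sqrt(2)*z^2/4 + z/4 + sqrt(2)/16 + 1/4


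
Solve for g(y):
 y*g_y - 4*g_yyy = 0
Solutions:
 g(y) = C1 + Integral(C2*airyai(2^(1/3)*y/2) + C3*airybi(2^(1/3)*y/2), y)


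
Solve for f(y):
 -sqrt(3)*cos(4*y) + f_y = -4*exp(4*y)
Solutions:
 f(y) = C1 - exp(4*y) + sqrt(3)*sin(4*y)/4


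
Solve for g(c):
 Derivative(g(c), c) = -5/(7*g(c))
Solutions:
 g(c) = -sqrt(C1 - 70*c)/7
 g(c) = sqrt(C1 - 70*c)/7


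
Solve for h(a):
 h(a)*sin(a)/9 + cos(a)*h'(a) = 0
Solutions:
 h(a) = C1*cos(a)^(1/9)


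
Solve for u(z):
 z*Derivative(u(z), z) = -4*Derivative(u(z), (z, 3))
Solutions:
 u(z) = C1 + Integral(C2*airyai(-2^(1/3)*z/2) + C3*airybi(-2^(1/3)*z/2), z)


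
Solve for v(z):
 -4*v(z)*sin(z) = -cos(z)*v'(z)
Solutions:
 v(z) = C1/cos(z)^4


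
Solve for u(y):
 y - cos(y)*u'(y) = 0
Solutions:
 u(y) = C1 + Integral(y/cos(y), y)


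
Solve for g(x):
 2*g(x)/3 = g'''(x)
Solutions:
 g(x) = C3*exp(2^(1/3)*3^(2/3)*x/3) + (C1*sin(2^(1/3)*3^(1/6)*x/2) + C2*cos(2^(1/3)*3^(1/6)*x/2))*exp(-2^(1/3)*3^(2/3)*x/6)


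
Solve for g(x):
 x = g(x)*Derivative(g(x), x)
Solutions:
 g(x) = -sqrt(C1 + x^2)
 g(x) = sqrt(C1 + x^2)


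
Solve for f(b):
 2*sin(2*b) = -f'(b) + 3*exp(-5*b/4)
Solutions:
 f(b) = C1 + cos(2*b) - 12*exp(-5*b/4)/5


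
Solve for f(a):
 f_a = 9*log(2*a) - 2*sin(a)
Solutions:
 f(a) = C1 + 9*a*log(a) - 9*a + 9*a*log(2) + 2*cos(a)


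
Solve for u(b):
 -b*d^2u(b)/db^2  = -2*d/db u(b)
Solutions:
 u(b) = C1 + C2*b^3


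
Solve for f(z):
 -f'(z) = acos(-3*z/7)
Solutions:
 f(z) = C1 - z*acos(-3*z/7) - sqrt(49 - 9*z^2)/3


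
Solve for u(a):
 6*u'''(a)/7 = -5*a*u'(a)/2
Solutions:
 u(a) = C1 + Integral(C2*airyai(-630^(1/3)*a/6) + C3*airybi(-630^(1/3)*a/6), a)


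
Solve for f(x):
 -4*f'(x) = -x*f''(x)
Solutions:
 f(x) = C1 + C2*x^5


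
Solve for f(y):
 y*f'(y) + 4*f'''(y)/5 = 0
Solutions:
 f(y) = C1 + Integral(C2*airyai(-10^(1/3)*y/2) + C3*airybi(-10^(1/3)*y/2), y)


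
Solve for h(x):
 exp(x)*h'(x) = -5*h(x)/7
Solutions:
 h(x) = C1*exp(5*exp(-x)/7)


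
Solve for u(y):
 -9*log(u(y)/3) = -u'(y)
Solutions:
 Integral(1/(-log(_y) + log(3)), (_y, u(y)))/9 = C1 - y


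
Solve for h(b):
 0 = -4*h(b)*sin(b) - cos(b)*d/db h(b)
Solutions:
 h(b) = C1*cos(b)^4


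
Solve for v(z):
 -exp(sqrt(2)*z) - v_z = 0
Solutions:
 v(z) = C1 - sqrt(2)*exp(sqrt(2)*z)/2


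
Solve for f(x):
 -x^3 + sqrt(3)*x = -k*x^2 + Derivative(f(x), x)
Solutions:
 f(x) = C1 + k*x^3/3 - x^4/4 + sqrt(3)*x^2/2


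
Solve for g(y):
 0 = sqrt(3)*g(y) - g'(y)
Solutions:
 g(y) = C1*exp(sqrt(3)*y)


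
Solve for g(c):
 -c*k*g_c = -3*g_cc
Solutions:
 g(c) = Piecewise((-sqrt(6)*sqrt(pi)*C1*erf(sqrt(6)*c*sqrt(-k)/6)/(2*sqrt(-k)) - C2, (k > 0) | (k < 0)), (-C1*c - C2, True))


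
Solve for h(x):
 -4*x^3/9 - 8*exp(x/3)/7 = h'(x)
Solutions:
 h(x) = C1 - x^4/9 - 24*exp(x/3)/7


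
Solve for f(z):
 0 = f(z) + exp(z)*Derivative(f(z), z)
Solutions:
 f(z) = C1*exp(exp(-z))


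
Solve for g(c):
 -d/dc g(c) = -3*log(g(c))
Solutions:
 li(g(c)) = C1 + 3*c


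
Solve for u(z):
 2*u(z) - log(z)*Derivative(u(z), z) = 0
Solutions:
 u(z) = C1*exp(2*li(z))


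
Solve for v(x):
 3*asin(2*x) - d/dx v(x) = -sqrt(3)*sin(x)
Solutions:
 v(x) = C1 + 3*x*asin(2*x) + 3*sqrt(1 - 4*x^2)/2 - sqrt(3)*cos(x)


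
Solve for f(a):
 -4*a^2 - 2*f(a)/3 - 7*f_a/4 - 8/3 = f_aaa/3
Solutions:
 f(a) = C1*exp(a*(-7/(1 + sqrt(407)/8)^(1/3) + 4*(1 + sqrt(407)/8)^(1/3))/8)*sin(sqrt(3)*a*(63/(27 + 27*sqrt(407)/8)^(1/3) + 4*(27 + 27*sqrt(407)/8)^(1/3))/24) + C2*exp(a*(-7/(1 + sqrt(407)/8)^(1/3) + 4*(1 + sqrt(407)/8)^(1/3))/8)*cos(sqrt(3)*a*(63/(27 + 27*sqrt(407)/8)^(1/3) + 4*(27 + 27*sqrt(407)/8)^(1/3))/24) + C3*exp(a*(-(1 + sqrt(407)/8)^(1/3) + 7/(4*(1 + sqrt(407)/8)^(1/3)))) - 6*a^2 + 63*a/2 - 1387/16


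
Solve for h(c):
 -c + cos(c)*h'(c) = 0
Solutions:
 h(c) = C1 + Integral(c/cos(c), c)


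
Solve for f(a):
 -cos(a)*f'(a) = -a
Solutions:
 f(a) = C1 + Integral(a/cos(a), a)


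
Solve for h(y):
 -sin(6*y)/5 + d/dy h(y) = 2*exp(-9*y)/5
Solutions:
 h(y) = C1 - cos(6*y)/30 - 2*exp(-9*y)/45


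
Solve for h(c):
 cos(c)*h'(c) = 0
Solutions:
 h(c) = C1


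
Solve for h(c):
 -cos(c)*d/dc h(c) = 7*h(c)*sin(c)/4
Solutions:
 h(c) = C1*cos(c)^(7/4)


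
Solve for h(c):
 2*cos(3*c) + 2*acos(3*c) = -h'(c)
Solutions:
 h(c) = C1 - 2*c*acos(3*c) + 2*sqrt(1 - 9*c^2)/3 - 2*sin(3*c)/3


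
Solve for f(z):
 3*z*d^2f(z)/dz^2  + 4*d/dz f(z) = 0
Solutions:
 f(z) = C1 + C2/z^(1/3)


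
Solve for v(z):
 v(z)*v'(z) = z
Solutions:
 v(z) = -sqrt(C1 + z^2)
 v(z) = sqrt(C1 + z^2)


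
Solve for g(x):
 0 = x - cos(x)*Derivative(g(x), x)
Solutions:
 g(x) = C1 + Integral(x/cos(x), x)


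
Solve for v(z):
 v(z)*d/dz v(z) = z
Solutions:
 v(z) = -sqrt(C1 + z^2)
 v(z) = sqrt(C1 + z^2)


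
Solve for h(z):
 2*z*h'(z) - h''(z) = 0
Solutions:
 h(z) = C1 + C2*erfi(z)


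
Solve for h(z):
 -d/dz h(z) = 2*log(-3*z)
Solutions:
 h(z) = C1 - 2*z*log(-z) + 2*z*(1 - log(3))


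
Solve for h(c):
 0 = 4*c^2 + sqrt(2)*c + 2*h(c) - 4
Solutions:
 h(c) = -2*c^2 - sqrt(2)*c/2 + 2


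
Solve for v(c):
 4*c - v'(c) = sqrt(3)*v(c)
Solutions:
 v(c) = C1*exp(-sqrt(3)*c) + 4*sqrt(3)*c/3 - 4/3


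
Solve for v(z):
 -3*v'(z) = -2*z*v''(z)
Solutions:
 v(z) = C1 + C2*z^(5/2)


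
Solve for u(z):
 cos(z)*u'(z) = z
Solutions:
 u(z) = C1 + Integral(z/cos(z), z)


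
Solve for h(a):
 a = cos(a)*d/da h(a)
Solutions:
 h(a) = C1 + Integral(a/cos(a), a)


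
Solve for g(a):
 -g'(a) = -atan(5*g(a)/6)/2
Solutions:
 Integral(1/atan(5*_y/6), (_y, g(a))) = C1 + a/2


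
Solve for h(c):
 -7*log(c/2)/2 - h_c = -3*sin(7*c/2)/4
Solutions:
 h(c) = C1 - 7*c*log(c)/2 + 7*c*log(2)/2 + 7*c/2 - 3*cos(7*c/2)/14


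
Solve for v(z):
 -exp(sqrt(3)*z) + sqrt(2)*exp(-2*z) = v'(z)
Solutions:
 v(z) = C1 - sqrt(3)*exp(sqrt(3)*z)/3 - sqrt(2)*exp(-2*z)/2


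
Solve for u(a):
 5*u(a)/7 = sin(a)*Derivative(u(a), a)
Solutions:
 u(a) = C1*(cos(a) - 1)^(5/14)/(cos(a) + 1)^(5/14)


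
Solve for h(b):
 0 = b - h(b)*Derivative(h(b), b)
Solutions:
 h(b) = -sqrt(C1 + b^2)
 h(b) = sqrt(C1 + b^2)


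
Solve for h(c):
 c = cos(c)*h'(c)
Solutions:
 h(c) = C1 + Integral(c/cos(c), c)


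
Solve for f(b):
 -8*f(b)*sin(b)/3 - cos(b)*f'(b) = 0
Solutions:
 f(b) = C1*cos(b)^(8/3)


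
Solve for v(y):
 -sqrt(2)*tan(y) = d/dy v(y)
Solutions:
 v(y) = C1 + sqrt(2)*log(cos(y))


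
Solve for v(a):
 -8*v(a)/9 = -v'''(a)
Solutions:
 v(a) = C3*exp(2*3^(1/3)*a/3) + (C1*sin(3^(5/6)*a/3) + C2*cos(3^(5/6)*a/3))*exp(-3^(1/3)*a/3)


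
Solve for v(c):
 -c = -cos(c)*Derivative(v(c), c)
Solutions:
 v(c) = C1 + Integral(c/cos(c), c)


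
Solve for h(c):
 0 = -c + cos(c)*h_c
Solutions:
 h(c) = C1 + Integral(c/cos(c), c)


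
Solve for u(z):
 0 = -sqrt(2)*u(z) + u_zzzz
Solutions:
 u(z) = C1*exp(-2^(1/8)*z) + C2*exp(2^(1/8)*z) + C3*sin(2^(1/8)*z) + C4*cos(2^(1/8)*z)


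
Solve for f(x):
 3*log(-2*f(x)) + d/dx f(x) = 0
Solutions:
 Integral(1/(log(-_y) + log(2)), (_y, f(x)))/3 = C1 - x


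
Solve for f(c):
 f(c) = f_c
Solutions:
 f(c) = C1*exp(c)


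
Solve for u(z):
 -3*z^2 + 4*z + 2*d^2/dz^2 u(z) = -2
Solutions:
 u(z) = C1 + C2*z + z^4/8 - z^3/3 - z^2/2


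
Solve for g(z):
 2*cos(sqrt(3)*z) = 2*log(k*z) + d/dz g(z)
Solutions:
 g(z) = C1 - 2*z*log(k*z) + 2*z + 2*sqrt(3)*sin(sqrt(3)*z)/3


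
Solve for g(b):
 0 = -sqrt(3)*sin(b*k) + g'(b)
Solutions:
 g(b) = C1 - sqrt(3)*cos(b*k)/k


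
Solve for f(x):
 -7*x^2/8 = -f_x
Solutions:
 f(x) = C1 + 7*x^3/24


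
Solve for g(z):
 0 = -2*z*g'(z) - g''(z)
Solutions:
 g(z) = C1 + C2*erf(z)


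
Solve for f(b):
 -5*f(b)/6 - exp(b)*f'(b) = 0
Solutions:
 f(b) = C1*exp(5*exp(-b)/6)


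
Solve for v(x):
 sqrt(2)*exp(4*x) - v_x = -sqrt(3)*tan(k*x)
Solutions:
 v(x) = C1 + sqrt(3)*Piecewise((-log(cos(k*x))/k, Ne(k, 0)), (0, True)) + sqrt(2)*exp(4*x)/4


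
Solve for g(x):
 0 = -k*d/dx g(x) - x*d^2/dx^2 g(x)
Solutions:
 g(x) = C1 + x^(1 - re(k))*(C2*sin(log(x)*Abs(im(k))) + C3*cos(log(x)*im(k)))


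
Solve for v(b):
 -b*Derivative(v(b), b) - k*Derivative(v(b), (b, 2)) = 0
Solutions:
 v(b) = C1 + C2*sqrt(k)*erf(sqrt(2)*b*sqrt(1/k)/2)


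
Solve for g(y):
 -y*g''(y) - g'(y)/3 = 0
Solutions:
 g(y) = C1 + C2*y^(2/3)


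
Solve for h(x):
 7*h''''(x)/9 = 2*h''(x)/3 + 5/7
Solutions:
 h(x) = C1 + C2*x + C3*exp(-sqrt(42)*x/7) + C4*exp(sqrt(42)*x/7) - 15*x^2/28


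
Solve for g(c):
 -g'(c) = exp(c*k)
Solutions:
 g(c) = C1 - exp(c*k)/k


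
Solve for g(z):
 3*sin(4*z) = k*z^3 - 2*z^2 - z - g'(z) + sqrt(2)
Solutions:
 g(z) = C1 + k*z^4/4 - 2*z^3/3 - z^2/2 + sqrt(2)*z + 3*cos(4*z)/4


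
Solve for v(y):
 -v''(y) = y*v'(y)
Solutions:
 v(y) = C1 + C2*erf(sqrt(2)*y/2)


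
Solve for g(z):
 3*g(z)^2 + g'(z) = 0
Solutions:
 g(z) = 1/(C1 + 3*z)


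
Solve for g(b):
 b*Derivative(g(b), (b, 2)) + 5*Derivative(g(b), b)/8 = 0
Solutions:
 g(b) = C1 + C2*b^(3/8)


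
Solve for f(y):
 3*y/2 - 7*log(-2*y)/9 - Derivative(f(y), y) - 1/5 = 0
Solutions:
 f(y) = C1 + 3*y^2/4 - 7*y*log(-y)/9 + y*(26 - 35*log(2))/45


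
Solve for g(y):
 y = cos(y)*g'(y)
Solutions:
 g(y) = C1 + Integral(y/cos(y), y)


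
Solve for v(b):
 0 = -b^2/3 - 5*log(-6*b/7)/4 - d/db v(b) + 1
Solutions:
 v(b) = C1 - b^3/9 - 5*b*log(-b)/4 + b*(-5*log(6) + 9 + 5*log(7))/4


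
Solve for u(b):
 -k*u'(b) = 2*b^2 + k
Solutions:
 u(b) = C1 - 2*b^3/(3*k) - b


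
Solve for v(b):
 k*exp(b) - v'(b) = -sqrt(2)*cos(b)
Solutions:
 v(b) = C1 + k*exp(b) + sqrt(2)*sin(b)


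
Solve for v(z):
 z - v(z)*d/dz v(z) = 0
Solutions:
 v(z) = -sqrt(C1 + z^2)
 v(z) = sqrt(C1 + z^2)


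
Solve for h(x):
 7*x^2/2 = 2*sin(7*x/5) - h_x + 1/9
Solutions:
 h(x) = C1 - 7*x^3/6 + x/9 - 10*cos(7*x/5)/7


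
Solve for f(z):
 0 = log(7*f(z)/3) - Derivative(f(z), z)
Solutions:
 Integral(1/(-log(_y) - log(7) + log(3)), (_y, f(z))) = C1 - z


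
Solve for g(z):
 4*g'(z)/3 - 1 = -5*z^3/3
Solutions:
 g(z) = C1 - 5*z^4/16 + 3*z/4


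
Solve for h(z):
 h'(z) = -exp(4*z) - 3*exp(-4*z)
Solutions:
 h(z) = C1 - exp(4*z)/4 + 3*exp(-4*z)/4


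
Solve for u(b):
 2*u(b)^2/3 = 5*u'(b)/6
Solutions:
 u(b) = -5/(C1 + 4*b)


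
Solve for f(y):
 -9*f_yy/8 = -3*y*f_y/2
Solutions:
 f(y) = C1 + C2*erfi(sqrt(6)*y/3)


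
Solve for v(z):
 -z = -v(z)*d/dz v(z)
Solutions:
 v(z) = -sqrt(C1 + z^2)
 v(z) = sqrt(C1 + z^2)


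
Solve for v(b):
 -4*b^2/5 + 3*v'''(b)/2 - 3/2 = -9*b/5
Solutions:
 v(b) = C1 + C2*b + C3*b^2 + 2*b^5/225 - b^4/20 + b^3/6


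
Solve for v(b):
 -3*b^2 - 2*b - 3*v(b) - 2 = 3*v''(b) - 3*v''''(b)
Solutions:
 v(b) = C1*exp(-sqrt(2)*b*sqrt(1 + sqrt(5))/2) + C2*exp(sqrt(2)*b*sqrt(1 + sqrt(5))/2) + C3*sin(sqrt(2)*b*sqrt(-1 + sqrt(5))/2) + C4*cos(sqrt(2)*b*sqrt(-1 + sqrt(5))/2) - b^2 - 2*b/3 + 4/3


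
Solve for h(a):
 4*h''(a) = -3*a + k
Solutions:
 h(a) = C1 + C2*a - a^3/8 + a^2*k/8


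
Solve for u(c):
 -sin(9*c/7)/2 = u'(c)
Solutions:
 u(c) = C1 + 7*cos(9*c/7)/18


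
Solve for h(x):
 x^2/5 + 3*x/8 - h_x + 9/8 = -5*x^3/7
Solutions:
 h(x) = C1 + 5*x^4/28 + x^3/15 + 3*x^2/16 + 9*x/8


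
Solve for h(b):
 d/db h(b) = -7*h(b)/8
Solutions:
 h(b) = C1*exp(-7*b/8)


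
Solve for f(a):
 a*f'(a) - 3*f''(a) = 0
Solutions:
 f(a) = C1 + C2*erfi(sqrt(6)*a/6)


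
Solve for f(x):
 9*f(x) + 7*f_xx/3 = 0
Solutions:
 f(x) = C1*sin(3*sqrt(21)*x/7) + C2*cos(3*sqrt(21)*x/7)


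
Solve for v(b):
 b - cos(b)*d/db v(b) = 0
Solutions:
 v(b) = C1 + Integral(b/cos(b), b)


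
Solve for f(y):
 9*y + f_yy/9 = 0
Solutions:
 f(y) = C1 + C2*y - 27*y^3/2


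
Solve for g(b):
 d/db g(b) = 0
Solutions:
 g(b) = C1


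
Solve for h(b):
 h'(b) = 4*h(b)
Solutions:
 h(b) = C1*exp(4*b)


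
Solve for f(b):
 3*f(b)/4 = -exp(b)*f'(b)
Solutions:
 f(b) = C1*exp(3*exp(-b)/4)


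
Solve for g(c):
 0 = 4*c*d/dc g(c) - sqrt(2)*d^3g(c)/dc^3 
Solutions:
 g(c) = C1 + Integral(C2*airyai(sqrt(2)*c) + C3*airybi(sqrt(2)*c), c)


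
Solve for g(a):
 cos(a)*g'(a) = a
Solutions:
 g(a) = C1 + Integral(a/cos(a), a)


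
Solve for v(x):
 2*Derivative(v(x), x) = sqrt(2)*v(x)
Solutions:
 v(x) = C1*exp(sqrt(2)*x/2)


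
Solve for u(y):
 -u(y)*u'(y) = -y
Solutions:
 u(y) = -sqrt(C1 + y^2)
 u(y) = sqrt(C1 + y^2)


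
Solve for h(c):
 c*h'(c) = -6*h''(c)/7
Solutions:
 h(c) = C1 + C2*erf(sqrt(21)*c/6)


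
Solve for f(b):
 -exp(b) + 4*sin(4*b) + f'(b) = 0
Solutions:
 f(b) = C1 + exp(b) + cos(4*b)


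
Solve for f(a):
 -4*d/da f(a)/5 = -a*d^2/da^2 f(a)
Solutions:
 f(a) = C1 + C2*a^(9/5)


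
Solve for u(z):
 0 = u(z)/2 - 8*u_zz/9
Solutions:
 u(z) = C1*exp(-3*z/4) + C2*exp(3*z/4)


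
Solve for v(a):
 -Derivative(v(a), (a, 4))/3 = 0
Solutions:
 v(a) = C1 + C2*a + C3*a^2 + C4*a^3


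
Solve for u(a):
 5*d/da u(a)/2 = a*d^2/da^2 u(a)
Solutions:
 u(a) = C1 + C2*a^(7/2)


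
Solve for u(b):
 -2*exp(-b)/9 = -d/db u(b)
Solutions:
 u(b) = C1 - 2*exp(-b)/9


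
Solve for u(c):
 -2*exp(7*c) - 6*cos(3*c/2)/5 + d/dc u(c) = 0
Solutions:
 u(c) = C1 + 2*exp(7*c)/7 + 4*sin(3*c/2)/5


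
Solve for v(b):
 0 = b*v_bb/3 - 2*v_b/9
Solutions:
 v(b) = C1 + C2*b^(5/3)


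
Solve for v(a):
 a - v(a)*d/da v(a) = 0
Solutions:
 v(a) = -sqrt(C1 + a^2)
 v(a) = sqrt(C1 + a^2)


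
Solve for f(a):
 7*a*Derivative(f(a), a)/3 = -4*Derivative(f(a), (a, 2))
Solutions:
 f(a) = C1 + C2*erf(sqrt(42)*a/12)


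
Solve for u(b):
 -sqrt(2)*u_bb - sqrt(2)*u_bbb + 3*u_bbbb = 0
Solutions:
 u(b) = C1 + C2*b + C3*exp(sqrt(2)*b*(1 - sqrt(1 + 6*sqrt(2)))/6) + C4*exp(sqrt(2)*b*(1 + sqrt(1 + 6*sqrt(2)))/6)


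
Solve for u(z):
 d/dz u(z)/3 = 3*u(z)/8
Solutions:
 u(z) = C1*exp(9*z/8)


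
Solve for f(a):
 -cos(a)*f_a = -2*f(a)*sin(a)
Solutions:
 f(a) = C1/cos(a)^2


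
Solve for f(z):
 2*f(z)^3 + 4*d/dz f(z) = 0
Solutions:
 f(z) = -sqrt(-1/(C1 - z))
 f(z) = sqrt(-1/(C1 - z))


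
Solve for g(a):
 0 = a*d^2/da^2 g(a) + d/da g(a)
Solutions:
 g(a) = C1 + C2*log(a)


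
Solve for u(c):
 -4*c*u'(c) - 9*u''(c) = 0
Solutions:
 u(c) = C1 + C2*erf(sqrt(2)*c/3)


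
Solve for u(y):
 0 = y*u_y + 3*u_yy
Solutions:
 u(y) = C1 + C2*erf(sqrt(6)*y/6)


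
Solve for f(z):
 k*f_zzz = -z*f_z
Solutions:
 f(z) = C1 + Integral(C2*airyai(z*(-1/k)^(1/3)) + C3*airybi(z*(-1/k)^(1/3)), z)


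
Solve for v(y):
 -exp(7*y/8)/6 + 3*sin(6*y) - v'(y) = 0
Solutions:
 v(y) = C1 - 4*exp(7*y/8)/21 - cos(6*y)/2


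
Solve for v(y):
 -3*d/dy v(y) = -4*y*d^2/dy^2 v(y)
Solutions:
 v(y) = C1 + C2*y^(7/4)


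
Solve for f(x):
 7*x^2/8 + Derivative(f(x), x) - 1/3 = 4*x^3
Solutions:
 f(x) = C1 + x^4 - 7*x^3/24 + x/3


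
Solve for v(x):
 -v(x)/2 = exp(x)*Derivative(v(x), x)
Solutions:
 v(x) = C1*exp(exp(-x)/2)


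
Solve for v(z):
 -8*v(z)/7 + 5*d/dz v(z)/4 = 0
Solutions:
 v(z) = C1*exp(32*z/35)


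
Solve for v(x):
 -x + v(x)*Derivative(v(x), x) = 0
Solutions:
 v(x) = -sqrt(C1 + x^2)
 v(x) = sqrt(C1 + x^2)


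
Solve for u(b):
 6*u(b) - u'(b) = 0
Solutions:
 u(b) = C1*exp(6*b)


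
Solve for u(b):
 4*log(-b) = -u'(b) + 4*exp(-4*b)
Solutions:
 u(b) = C1 - 4*b*log(-b) + 4*b - exp(-4*b)


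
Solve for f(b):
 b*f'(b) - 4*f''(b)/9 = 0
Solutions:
 f(b) = C1 + C2*erfi(3*sqrt(2)*b/4)


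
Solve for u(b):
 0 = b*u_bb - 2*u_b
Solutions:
 u(b) = C1 + C2*b^3


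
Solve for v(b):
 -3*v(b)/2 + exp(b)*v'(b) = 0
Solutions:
 v(b) = C1*exp(-3*exp(-b)/2)


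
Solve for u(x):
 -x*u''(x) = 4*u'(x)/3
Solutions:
 u(x) = C1 + C2/x^(1/3)


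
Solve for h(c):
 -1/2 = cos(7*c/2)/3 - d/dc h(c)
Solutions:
 h(c) = C1 + c/2 + 2*sin(7*c/2)/21


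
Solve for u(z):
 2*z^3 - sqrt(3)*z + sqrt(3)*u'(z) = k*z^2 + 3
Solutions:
 u(z) = C1 + sqrt(3)*k*z^3/9 - sqrt(3)*z^4/6 + z^2/2 + sqrt(3)*z


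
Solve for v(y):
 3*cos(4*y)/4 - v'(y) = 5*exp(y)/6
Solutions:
 v(y) = C1 - 5*exp(y)/6 + 3*sin(4*y)/16


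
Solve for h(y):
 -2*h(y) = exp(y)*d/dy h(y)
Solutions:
 h(y) = C1*exp(2*exp(-y))


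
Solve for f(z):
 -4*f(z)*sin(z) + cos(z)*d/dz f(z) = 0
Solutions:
 f(z) = C1/cos(z)^4


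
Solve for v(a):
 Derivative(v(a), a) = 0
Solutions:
 v(a) = C1


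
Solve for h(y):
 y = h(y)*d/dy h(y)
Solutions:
 h(y) = -sqrt(C1 + y^2)
 h(y) = sqrt(C1 + y^2)


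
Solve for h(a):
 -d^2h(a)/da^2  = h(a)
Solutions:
 h(a) = C1*sin(a) + C2*cos(a)


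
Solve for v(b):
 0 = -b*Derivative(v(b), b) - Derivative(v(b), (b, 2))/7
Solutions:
 v(b) = C1 + C2*erf(sqrt(14)*b/2)


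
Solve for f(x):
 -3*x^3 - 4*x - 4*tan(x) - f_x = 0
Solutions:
 f(x) = C1 - 3*x^4/4 - 2*x^2 + 4*log(cos(x))


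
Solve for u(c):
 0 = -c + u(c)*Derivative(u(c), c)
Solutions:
 u(c) = -sqrt(C1 + c^2)
 u(c) = sqrt(C1 + c^2)


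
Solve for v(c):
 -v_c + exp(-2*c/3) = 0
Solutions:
 v(c) = C1 - 3*exp(-2*c/3)/2


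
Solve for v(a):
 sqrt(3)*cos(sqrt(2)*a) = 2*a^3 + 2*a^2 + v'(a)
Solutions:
 v(a) = C1 - a^4/2 - 2*a^3/3 + sqrt(6)*sin(sqrt(2)*a)/2


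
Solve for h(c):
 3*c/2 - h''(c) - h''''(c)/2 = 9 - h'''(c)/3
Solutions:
 h(c) = C1 + C2*c + c^3/4 - 17*c^2/4 + (C3*sin(sqrt(17)*c/3) + C4*cos(sqrt(17)*c/3))*exp(c/3)


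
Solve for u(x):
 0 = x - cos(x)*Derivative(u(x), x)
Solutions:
 u(x) = C1 + Integral(x/cos(x), x)


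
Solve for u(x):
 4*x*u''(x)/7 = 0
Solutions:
 u(x) = C1 + C2*x


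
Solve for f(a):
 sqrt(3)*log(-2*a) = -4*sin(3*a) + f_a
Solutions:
 f(a) = C1 + sqrt(3)*a*(log(-a) - 1) + sqrt(3)*a*log(2) - 4*cos(3*a)/3


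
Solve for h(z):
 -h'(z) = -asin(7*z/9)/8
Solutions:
 h(z) = C1 + z*asin(7*z/9)/8 + sqrt(81 - 49*z^2)/56


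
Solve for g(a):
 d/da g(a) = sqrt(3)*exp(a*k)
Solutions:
 g(a) = C1 + sqrt(3)*exp(a*k)/k


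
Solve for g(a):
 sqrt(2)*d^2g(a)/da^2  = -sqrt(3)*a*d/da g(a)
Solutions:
 g(a) = C1 + C2*erf(6^(1/4)*a/2)


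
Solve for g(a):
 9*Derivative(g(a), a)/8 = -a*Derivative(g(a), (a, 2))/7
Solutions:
 g(a) = C1 + C2/a^(55/8)


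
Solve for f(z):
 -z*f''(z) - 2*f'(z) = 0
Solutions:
 f(z) = C1 + C2/z


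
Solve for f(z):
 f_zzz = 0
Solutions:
 f(z) = C1 + C2*z + C3*z^2


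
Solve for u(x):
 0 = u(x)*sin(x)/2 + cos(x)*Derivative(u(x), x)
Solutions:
 u(x) = C1*sqrt(cos(x))


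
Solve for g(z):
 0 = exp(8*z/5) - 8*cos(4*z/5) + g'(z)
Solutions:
 g(z) = C1 - 5*exp(8*z/5)/8 + 10*sin(4*z/5)


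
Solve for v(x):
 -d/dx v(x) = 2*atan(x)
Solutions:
 v(x) = C1 - 2*x*atan(x) + log(x^2 + 1)


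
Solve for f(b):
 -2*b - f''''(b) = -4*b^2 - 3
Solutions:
 f(b) = C1 + C2*b + C3*b^2 + C4*b^3 + b^6/90 - b^5/60 + b^4/8


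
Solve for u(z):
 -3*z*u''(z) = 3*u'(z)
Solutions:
 u(z) = C1 + C2*log(z)


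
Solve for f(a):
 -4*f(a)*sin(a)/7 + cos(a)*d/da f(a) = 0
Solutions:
 f(a) = C1/cos(a)^(4/7)


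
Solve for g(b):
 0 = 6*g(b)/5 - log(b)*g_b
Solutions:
 g(b) = C1*exp(6*li(b)/5)


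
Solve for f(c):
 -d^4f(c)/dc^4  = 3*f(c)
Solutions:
 f(c) = (C1*sin(sqrt(2)*3^(1/4)*c/2) + C2*cos(sqrt(2)*3^(1/4)*c/2))*exp(-sqrt(2)*3^(1/4)*c/2) + (C3*sin(sqrt(2)*3^(1/4)*c/2) + C4*cos(sqrt(2)*3^(1/4)*c/2))*exp(sqrt(2)*3^(1/4)*c/2)


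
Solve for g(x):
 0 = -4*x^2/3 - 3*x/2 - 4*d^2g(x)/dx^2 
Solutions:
 g(x) = C1 + C2*x - x^4/36 - x^3/16


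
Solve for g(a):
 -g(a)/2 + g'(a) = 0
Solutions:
 g(a) = C1*exp(a/2)


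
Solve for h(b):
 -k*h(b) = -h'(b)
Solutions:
 h(b) = C1*exp(b*k)


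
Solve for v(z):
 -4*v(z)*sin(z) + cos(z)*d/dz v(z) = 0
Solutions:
 v(z) = C1/cos(z)^4


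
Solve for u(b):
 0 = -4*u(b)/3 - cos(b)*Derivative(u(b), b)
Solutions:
 u(b) = C1*(sin(b) - 1)^(2/3)/(sin(b) + 1)^(2/3)


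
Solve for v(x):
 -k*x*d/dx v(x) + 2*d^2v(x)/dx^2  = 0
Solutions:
 v(x) = Piecewise((-sqrt(pi)*C1*erf(x*sqrt(-k)/2)/sqrt(-k) - C2, (k > 0) | (k < 0)), (-C1*x - C2, True))


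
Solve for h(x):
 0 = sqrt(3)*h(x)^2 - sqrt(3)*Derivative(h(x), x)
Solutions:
 h(x) = -1/(C1 + x)


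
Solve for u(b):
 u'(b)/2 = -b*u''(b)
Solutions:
 u(b) = C1 + C2*sqrt(b)


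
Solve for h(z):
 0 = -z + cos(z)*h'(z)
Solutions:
 h(z) = C1 + Integral(z/cos(z), z)


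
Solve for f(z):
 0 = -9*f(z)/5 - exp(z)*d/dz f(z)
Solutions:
 f(z) = C1*exp(9*exp(-z)/5)


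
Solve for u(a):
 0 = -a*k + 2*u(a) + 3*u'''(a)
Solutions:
 u(a) = C3*exp(-2^(1/3)*3^(2/3)*a/3) + a*k/2 + (C1*sin(2^(1/3)*3^(1/6)*a/2) + C2*cos(2^(1/3)*3^(1/6)*a/2))*exp(2^(1/3)*3^(2/3)*a/6)


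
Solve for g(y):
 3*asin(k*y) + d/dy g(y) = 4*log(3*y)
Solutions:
 g(y) = C1 + 4*y*log(y) - 4*y + 4*y*log(3) - 3*Piecewise((y*asin(k*y) + sqrt(-k^2*y^2 + 1)/k, Ne(k, 0)), (0, True))


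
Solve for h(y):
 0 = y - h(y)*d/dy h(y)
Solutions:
 h(y) = -sqrt(C1 + y^2)
 h(y) = sqrt(C1 + y^2)


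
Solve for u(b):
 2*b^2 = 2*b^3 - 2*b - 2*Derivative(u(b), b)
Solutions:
 u(b) = C1 + b^4/4 - b^3/3 - b^2/2


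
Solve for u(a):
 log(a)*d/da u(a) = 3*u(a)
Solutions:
 u(a) = C1*exp(3*li(a))


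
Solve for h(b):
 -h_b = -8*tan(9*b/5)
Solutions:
 h(b) = C1 - 40*log(cos(9*b/5))/9


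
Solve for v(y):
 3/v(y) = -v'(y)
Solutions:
 v(y) = -sqrt(C1 - 6*y)
 v(y) = sqrt(C1 - 6*y)


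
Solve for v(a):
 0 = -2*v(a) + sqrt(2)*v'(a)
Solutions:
 v(a) = C1*exp(sqrt(2)*a)


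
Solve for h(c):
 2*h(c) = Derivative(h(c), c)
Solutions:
 h(c) = C1*exp(2*c)


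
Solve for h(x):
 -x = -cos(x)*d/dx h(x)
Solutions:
 h(x) = C1 + Integral(x/cos(x), x)


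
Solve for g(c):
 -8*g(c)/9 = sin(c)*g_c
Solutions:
 g(c) = C1*(cos(c) + 1)^(4/9)/(cos(c) - 1)^(4/9)


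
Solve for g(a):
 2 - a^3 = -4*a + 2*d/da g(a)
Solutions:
 g(a) = C1 - a^4/8 + a^2 + a


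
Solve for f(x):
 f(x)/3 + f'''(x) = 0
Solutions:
 f(x) = C3*exp(-3^(2/3)*x/3) + (C1*sin(3^(1/6)*x/2) + C2*cos(3^(1/6)*x/2))*exp(3^(2/3)*x/6)


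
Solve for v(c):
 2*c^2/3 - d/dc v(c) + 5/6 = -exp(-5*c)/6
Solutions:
 v(c) = C1 + 2*c^3/9 + 5*c/6 - exp(-5*c)/30


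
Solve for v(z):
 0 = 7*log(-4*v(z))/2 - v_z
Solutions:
 -2*Integral(1/(log(-_y) + 2*log(2)), (_y, v(z)))/7 = C1 - z


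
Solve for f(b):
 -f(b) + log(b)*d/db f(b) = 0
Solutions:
 f(b) = C1*exp(li(b))


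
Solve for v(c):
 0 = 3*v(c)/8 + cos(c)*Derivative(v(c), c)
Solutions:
 v(c) = C1*(sin(c) - 1)^(3/16)/(sin(c) + 1)^(3/16)


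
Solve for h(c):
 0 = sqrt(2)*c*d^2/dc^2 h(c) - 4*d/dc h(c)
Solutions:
 h(c) = C1 + C2*c^(1 + 2*sqrt(2))


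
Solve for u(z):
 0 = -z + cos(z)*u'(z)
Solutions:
 u(z) = C1 + Integral(z/cos(z), z)


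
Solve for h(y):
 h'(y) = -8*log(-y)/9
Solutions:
 h(y) = C1 - 8*y*log(-y)/9 + 8*y/9


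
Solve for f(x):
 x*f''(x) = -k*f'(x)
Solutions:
 f(x) = C1 + x^(1 - re(k))*(C2*sin(log(x)*Abs(im(k))) + C3*cos(log(x)*im(k)))


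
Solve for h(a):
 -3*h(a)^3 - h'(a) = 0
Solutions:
 h(a) = -sqrt(2)*sqrt(-1/(C1 - 3*a))/2
 h(a) = sqrt(2)*sqrt(-1/(C1 - 3*a))/2


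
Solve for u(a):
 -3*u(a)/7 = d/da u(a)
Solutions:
 u(a) = C1*exp(-3*a/7)


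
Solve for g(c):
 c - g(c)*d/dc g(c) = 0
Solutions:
 g(c) = -sqrt(C1 + c^2)
 g(c) = sqrt(C1 + c^2)


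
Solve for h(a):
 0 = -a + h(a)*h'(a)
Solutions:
 h(a) = -sqrt(C1 + a^2)
 h(a) = sqrt(C1 + a^2)


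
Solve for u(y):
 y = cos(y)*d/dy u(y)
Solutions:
 u(y) = C1 + Integral(y/cos(y), y)


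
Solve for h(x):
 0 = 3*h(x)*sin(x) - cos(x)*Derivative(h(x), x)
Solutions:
 h(x) = C1/cos(x)^3


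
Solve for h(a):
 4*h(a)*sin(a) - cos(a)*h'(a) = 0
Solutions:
 h(a) = C1/cos(a)^4


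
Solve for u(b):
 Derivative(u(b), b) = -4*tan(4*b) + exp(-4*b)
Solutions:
 u(b) = C1 - log(tan(4*b)^2 + 1)/2 - exp(-4*b)/4


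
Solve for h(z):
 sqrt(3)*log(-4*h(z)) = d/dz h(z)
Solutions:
 -sqrt(3)*Integral(1/(log(-_y) + 2*log(2)), (_y, h(z)))/3 = C1 - z


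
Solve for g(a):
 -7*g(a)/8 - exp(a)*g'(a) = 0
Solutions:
 g(a) = C1*exp(7*exp(-a)/8)


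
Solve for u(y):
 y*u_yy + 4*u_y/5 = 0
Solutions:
 u(y) = C1 + C2*y^(1/5)


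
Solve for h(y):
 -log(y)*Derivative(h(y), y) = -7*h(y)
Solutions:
 h(y) = C1*exp(7*li(y))


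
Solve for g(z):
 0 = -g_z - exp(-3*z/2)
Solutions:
 g(z) = C1 + 2*exp(-3*z/2)/3


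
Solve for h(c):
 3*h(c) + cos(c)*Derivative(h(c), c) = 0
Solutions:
 h(c) = C1*(sin(c) - 1)^(3/2)/(sin(c) + 1)^(3/2)


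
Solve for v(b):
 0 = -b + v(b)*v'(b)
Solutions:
 v(b) = -sqrt(C1 + b^2)
 v(b) = sqrt(C1 + b^2)


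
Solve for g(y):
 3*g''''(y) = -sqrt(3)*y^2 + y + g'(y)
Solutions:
 g(y) = C1 + C4*exp(3^(2/3)*y/3) + sqrt(3)*y^3/3 - y^2/2 + (C2*sin(3^(1/6)*y/2) + C3*cos(3^(1/6)*y/2))*exp(-3^(2/3)*y/6)


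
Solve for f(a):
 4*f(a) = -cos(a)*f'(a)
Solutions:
 f(a) = C1*(sin(a)^2 - 2*sin(a) + 1)/(sin(a)^2 + 2*sin(a) + 1)


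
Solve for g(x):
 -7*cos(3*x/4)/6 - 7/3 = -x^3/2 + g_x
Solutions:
 g(x) = C1 + x^4/8 - 7*x/3 - 14*sin(3*x/4)/9


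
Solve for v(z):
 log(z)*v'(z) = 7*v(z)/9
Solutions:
 v(z) = C1*exp(7*li(z)/9)


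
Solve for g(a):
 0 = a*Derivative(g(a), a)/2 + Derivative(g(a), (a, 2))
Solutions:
 g(a) = C1 + C2*erf(a/2)


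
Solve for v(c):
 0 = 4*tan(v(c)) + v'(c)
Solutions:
 v(c) = pi - asin(C1*exp(-4*c))
 v(c) = asin(C1*exp(-4*c))


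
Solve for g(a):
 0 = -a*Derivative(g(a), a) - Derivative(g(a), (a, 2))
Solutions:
 g(a) = C1 + C2*erf(sqrt(2)*a/2)


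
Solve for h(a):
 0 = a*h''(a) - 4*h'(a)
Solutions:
 h(a) = C1 + C2*a^5


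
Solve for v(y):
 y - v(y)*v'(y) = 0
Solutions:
 v(y) = -sqrt(C1 + y^2)
 v(y) = sqrt(C1 + y^2)


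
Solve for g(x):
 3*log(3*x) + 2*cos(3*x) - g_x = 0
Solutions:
 g(x) = C1 + 3*x*log(x) - 3*x + 3*x*log(3) + 2*sin(3*x)/3


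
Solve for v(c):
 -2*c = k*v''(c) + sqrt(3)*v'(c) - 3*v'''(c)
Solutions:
 v(c) = C1 + C2*exp(c*(k - sqrt(k^2 + 12*sqrt(3)))/6) + C3*exp(c*(k + sqrt(k^2 + 12*sqrt(3)))/6) - sqrt(3)*c^2/3 + 2*c*k/3


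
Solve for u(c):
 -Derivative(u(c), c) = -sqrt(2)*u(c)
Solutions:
 u(c) = C1*exp(sqrt(2)*c)


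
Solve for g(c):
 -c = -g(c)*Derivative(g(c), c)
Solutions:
 g(c) = -sqrt(C1 + c^2)
 g(c) = sqrt(C1 + c^2)


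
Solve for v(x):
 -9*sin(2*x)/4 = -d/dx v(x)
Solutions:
 v(x) = C1 - 9*cos(2*x)/8


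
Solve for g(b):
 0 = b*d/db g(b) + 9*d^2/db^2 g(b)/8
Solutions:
 g(b) = C1 + C2*erf(2*b/3)


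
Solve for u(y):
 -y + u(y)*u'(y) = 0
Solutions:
 u(y) = -sqrt(C1 + y^2)
 u(y) = sqrt(C1 + y^2)


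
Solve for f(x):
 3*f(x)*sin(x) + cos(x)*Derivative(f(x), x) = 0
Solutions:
 f(x) = C1*cos(x)^3


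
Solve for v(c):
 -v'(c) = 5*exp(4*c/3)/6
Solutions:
 v(c) = C1 - 5*exp(4*c/3)/8


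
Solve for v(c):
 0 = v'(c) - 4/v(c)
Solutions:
 v(c) = -sqrt(C1 + 8*c)
 v(c) = sqrt(C1 + 8*c)


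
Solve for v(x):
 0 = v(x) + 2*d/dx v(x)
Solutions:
 v(x) = C1*exp(-x/2)


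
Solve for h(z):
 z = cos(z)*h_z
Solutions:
 h(z) = C1 + Integral(z/cos(z), z)


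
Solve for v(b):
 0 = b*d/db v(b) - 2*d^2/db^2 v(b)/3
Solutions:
 v(b) = C1 + C2*erfi(sqrt(3)*b/2)


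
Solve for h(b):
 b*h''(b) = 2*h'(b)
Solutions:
 h(b) = C1 + C2*b^3


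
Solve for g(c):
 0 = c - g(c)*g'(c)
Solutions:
 g(c) = -sqrt(C1 + c^2)
 g(c) = sqrt(C1 + c^2)


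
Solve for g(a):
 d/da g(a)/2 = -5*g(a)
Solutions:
 g(a) = C1*exp(-10*a)


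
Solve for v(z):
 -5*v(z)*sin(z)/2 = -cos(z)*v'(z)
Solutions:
 v(z) = C1/cos(z)^(5/2)


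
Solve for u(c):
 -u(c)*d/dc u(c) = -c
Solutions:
 u(c) = -sqrt(C1 + c^2)
 u(c) = sqrt(C1 + c^2)


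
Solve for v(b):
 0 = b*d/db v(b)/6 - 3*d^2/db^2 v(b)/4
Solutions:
 v(b) = C1 + C2*erfi(b/3)


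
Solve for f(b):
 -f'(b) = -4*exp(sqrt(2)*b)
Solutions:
 f(b) = C1 + 2*sqrt(2)*exp(sqrt(2)*b)


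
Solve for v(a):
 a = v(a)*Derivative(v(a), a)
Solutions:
 v(a) = -sqrt(C1 + a^2)
 v(a) = sqrt(C1 + a^2)


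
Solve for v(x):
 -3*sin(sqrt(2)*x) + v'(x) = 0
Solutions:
 v(x) = C1 - 3*sqrt(2)*cos(sqrt(2)*x)/2


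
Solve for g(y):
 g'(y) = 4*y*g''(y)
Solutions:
 g(y) = C1 + C2*y^(5/4)


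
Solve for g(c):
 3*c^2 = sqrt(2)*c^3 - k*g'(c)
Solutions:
 g(c) = C1 + sqrt(2)*c^4/(4*k) - c^3/k


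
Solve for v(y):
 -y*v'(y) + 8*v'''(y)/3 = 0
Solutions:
 v(y) = C1 + Integral(C2*airyai(3^(1/3)*y/2) + C3*airybi(3^(1/3)*y/2), y)


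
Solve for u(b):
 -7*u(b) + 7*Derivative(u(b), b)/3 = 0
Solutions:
 u(b) = C1*exp(3*b)


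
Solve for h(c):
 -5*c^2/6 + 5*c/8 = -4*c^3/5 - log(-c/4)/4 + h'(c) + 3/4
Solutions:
 h(c) = C1 + c^4/5 - 5*c^3/18 + 5*c^2/16 + c*log(-c)/4 + c*(-1 - log(2)/2)


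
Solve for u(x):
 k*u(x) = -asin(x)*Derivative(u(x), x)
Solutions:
 u(x) = C1*exp(-k*Integral(1/asin(x), x))


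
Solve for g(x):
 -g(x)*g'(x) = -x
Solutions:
 g(x) = -sqrt(C1 + x^2)
 g(x) = sqrt(C1 + x^2)


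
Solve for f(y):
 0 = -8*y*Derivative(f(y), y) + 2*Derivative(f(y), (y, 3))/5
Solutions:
 f(y) = C1 + Integral(C2*airyai(20^(1/3)*y) + C3*airybi(20^(1/3)*y), y)


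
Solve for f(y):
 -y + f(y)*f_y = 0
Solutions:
 f(y) = -sqrt(C1 + y^2)
 f(y) = sqrt(C1 + y^2)


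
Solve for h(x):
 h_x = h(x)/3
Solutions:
 h(x) = C1*exp(x/3)


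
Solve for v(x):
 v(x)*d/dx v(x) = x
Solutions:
 v(x) = -sqrt(C1 + x^2)
 v(x) = sqrt(C1 + x^2)


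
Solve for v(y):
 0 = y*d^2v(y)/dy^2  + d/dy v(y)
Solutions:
 v(y) = C1 + C2*log(y)


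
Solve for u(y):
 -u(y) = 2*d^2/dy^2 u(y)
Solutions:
 u(y) = C1*sin(sqrt(2)*y/2) + C2*cos(sqrt(2)*y/2)


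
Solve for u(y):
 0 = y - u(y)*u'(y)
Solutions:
 u(y) = -sqrt(C1 + y^2)
 u(y) = sqrt(C1 + y^2)
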